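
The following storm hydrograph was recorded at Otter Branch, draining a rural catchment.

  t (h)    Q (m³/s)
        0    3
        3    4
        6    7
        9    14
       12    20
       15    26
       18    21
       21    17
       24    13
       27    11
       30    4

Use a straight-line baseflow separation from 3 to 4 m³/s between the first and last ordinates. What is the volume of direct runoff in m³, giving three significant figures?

Direct-runoff ordinates (Q − Q_b): 0.00, 0.90, 3.80, 10.70, 16.60, 22.50, 17.40, 13.30, 9.20, 7.10, 0.00 m³/s.
ΣQ_DR = 101.5 m³/s.
With Δt = 3 h = 10800 s, V = ΣQ_DR · Δt = 101.5 × 10800 = 1.10 × 10^6 m³.

V ≈ 1.10 × 10^6 m³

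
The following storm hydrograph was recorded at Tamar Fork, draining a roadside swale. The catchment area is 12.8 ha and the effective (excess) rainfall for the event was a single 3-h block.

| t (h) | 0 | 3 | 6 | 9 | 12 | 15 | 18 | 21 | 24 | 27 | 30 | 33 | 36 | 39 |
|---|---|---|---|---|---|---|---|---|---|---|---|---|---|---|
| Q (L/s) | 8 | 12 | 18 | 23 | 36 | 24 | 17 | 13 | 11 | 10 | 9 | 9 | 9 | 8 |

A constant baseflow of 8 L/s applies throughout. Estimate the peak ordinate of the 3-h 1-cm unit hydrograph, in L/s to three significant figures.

U_p ≈ 34.9 L/s

Direct runoff: 0.0, 4.0, 10.0, 15.0, 28.0, 16.0, 9.0, 5.0, 3.0, 2.0, 1.0, 1.0, 1.0, 0.0 L/s; ΣQ_DR = 95.00 L/s, peak = 28.0 L/s.
Runoff depth d = ΣQ_DR·Δt / A = 95.00 × 10800 / (12.8 ha) = 8.016 mm.
The 1-cm UH is the DRH scaled by (10 mm)/d, so U_p = 28.0 × 10/8.016 = 34.9 L/s.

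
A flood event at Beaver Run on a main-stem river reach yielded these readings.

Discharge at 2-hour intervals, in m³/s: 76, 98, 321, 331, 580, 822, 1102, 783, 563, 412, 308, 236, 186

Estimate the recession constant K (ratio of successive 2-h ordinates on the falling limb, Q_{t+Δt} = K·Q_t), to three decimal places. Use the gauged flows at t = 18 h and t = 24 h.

K ≈ 0.767

Using the recession-limb readings at t = 18 h and t = 24 h: Q falls from 412 to 186 m³/s over 3 intervals.
K = (Q₂/Q₁)^(1/3) = (186/412)^(1/3) = 0.767.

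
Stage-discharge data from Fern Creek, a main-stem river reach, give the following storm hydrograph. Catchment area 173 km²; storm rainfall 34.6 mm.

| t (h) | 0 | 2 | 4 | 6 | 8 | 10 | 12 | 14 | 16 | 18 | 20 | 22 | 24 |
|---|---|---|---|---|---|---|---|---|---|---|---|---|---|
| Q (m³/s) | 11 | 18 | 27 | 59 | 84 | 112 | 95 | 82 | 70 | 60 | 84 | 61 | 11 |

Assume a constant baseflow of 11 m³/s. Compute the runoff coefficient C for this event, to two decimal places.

C ≈ 0.76

ΣQ_DR = 631.0 m³/s; V = ΣQ_DR·Δt = 4.543 × 10^6 m³.
Runoff depth d = V / A = 26.26 mm.
C = d / P = 26.26 / 34.6 = 0.76.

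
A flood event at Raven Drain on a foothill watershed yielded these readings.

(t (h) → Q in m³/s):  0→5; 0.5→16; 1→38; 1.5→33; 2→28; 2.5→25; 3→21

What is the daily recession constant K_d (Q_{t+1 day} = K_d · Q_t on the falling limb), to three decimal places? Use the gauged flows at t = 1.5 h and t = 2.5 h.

K_d ≈ 0.001

Between t = 1.5 h and t = 2.5 h the flow falls from 33 to 25 m³/s over 2×0.5 h = 1 h.
Per-interval ratio K = (25/33)^(1/2) = 0.8704; K_d = K^(24/0.5) = 0.001.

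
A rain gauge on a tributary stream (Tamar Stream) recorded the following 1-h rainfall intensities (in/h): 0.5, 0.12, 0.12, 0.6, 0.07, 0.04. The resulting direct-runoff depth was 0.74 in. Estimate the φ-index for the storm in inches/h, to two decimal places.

Only the 2 blocks with intensity above φ contribute runoff: 0.5, 0.6 in/h.
Σ(I−φ)·Δt = d  ⇒  (0.5+0.6 − 2φ)·1 = 0.74
φ = (1.100 − 0.74/1) / 2 = 0.18 in/h.

φ ≈ 0.18 in/h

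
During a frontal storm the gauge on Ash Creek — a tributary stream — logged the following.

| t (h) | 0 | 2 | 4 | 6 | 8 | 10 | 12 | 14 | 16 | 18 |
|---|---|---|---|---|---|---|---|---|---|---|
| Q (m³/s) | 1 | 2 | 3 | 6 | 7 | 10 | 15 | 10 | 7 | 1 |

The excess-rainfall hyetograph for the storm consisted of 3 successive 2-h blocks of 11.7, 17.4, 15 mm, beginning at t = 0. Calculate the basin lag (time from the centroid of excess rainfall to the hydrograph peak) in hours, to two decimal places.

t_L ≈ 8.85 h

Centroid of excess rainfall: t_c = Σ P_i·t̄_i / ΣP_i = 3.1497 h (block centres at 1, 3, 5 h).
Hydrograph peak occurs at t = 12 h, so basin lag t_L = 12 − 3.1497 = 8.85 h.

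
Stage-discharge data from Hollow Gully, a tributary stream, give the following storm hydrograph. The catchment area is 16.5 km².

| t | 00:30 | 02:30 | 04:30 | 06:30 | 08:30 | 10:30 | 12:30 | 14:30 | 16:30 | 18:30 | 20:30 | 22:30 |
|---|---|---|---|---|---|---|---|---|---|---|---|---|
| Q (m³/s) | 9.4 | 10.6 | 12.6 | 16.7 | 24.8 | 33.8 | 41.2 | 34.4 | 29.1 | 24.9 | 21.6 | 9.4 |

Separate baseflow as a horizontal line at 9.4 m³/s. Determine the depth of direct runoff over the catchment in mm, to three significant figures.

d ≈ 67.9 mm

Direct runoff: 0.0, 1.2, 3.2, 7.3, 15.4, 24.4, 31.8, 25.0, 19.7, 15.5, 12.2, 0.0 m³/s; ΣQ_DR = 155.7 m³/s.
V = ΣQ_DR · Δt = 155.7 × 7200 s = 1.121 × 10^6 m³.
Over A = 16.5 km², depth = V / A = 67.9 mm.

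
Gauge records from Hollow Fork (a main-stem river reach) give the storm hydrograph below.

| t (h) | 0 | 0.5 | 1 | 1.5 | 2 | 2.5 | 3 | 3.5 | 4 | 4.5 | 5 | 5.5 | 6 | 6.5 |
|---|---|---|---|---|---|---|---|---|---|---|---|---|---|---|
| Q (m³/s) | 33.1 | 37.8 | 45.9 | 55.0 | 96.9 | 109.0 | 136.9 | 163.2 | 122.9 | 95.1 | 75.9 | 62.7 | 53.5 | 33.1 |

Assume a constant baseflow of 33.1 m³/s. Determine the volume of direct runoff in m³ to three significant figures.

V ≈ 1.18 × 10^6 m³

Direct-runoff ordinates (Q − Q_b): 0.0, 4.7, 12.8, 21.9, 63.8, 75.9, 103.8, 130.1, 89.8, 62.0, 42.8, 29.6, 20.4, 0.0 m³/s.
ΣQ_DR = 657.6 m³/s.
With Δt = 0.5 h = 1800 s, V = ΣQ_DR · Δt = 657.6 × 1800 = 1.18 × 10^6 m³.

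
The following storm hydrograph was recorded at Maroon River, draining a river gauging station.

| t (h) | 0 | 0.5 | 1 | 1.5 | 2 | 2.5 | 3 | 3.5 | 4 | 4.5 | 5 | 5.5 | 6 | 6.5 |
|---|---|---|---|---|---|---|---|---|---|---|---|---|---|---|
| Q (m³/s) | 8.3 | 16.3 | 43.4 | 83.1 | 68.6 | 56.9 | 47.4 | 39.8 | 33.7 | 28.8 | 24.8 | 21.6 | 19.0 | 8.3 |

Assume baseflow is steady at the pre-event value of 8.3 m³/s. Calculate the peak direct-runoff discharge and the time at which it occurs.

Q_p = 74.8 m³/s at t = 1.5 h

Subtracting baseflow gives direct-runoff ordinates: 0.0, 8.0, 35.1, 74.8, 60.3, 48.6, 39.1, 31.5, 25.4, 20.5, 16.5, 13.3, 10.7, 0.0 m³/s.
The maximum is 74.8 m³/s, occurring at the reading for t = 1.5 h.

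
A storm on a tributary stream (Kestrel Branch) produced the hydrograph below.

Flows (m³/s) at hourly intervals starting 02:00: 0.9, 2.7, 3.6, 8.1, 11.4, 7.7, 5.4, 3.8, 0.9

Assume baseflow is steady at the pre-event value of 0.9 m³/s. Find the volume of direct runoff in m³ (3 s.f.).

V ≈ 1.31 × 10^5 m³

Direct-runoff ordinates (Q − Q_b): 0.0, 1.8, 2.7, 7.2, 10.5, 6.8, 4.5, 2.9, 0.0 m³/s.
ΣQ_DR = 36.40 m³/s.
With Δt = 1 h = 3600 s, V = ΣQ_DR · Δt = 36.40 × 3600 = 1.31 × 10^5 m³.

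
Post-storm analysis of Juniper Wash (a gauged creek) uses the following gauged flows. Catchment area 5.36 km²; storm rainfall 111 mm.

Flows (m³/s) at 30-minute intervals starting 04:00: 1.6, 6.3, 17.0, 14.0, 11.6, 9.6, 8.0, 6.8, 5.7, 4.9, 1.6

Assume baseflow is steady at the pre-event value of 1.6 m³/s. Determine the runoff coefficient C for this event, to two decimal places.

C ≈ 0.21

ΣQ_DR = 69.50 m³/s; V = ΣQ_DR·Δt = 1.251 × 10^5 m³.
Runoff depth d = V / A = 23.34 mm.
C = d / P = 23.34 / 111 = 0.21.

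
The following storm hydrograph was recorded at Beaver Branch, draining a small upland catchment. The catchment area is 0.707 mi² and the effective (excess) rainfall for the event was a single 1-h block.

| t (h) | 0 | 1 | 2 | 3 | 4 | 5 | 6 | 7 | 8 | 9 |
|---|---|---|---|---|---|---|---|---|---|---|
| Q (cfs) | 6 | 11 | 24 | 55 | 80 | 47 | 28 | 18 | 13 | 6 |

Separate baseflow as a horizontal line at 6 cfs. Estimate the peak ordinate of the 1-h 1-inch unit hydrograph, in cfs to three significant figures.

Direct runoff: 0.0, 5.0, 18.0, 49.0, 74.0, 41.0, 22.0, 12.0, 7.0, 0.0 cfs; ΣQ_DR = 228.0 cfs, peak = 74.0 cfs.
Runoff depth d = ΣQ_DR·Δt / A = 228.0 × 3600 / (0.707 mi²) = 0.4997 in.
The 1-inch UH is the DRH scaled by (1 in)/d, so U_p = 74.0 × 1/0.4997 = 148 cfs.

U_p ≈ 148 cfs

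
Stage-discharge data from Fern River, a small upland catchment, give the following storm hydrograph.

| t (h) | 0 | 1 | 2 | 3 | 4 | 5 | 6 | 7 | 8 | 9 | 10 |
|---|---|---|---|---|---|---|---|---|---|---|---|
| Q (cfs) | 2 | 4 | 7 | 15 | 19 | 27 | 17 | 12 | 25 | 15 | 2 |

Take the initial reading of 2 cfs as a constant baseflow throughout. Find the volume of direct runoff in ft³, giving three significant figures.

Direct-runoff ordinates (Q − Q_b): 0.0, 2.0, 5.0, 13.0, 17.0, 25.0, 15.0, 10.0, 23.0, 13.0, 0.0 cfs.
ΣQ_DR = 123.0 cfs.
With Δt = 1 h = 3600 s, V = ΣQ_DR · Δt = 123.0 × 3600 = 4.43 × 10^5 ft³.

V ≈ 4.43 × 10^5 ft³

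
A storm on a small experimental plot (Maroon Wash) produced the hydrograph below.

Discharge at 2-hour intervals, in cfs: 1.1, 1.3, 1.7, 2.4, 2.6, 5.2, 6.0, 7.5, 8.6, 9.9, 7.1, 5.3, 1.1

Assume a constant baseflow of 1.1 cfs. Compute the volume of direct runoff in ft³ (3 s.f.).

Direct-runoff ordinates (Q − Q_b): 0.0, 0.2, 0.6, 1.3, 1.5, 4.1, 4.9, 6.4, 7.5, 8.8, 6.0, 4.2, 0.0 cfs.
ΣQ_DR = 45.50 cfs.
With Δt = 2 h = 7200 s, V = ΣQ_DR · Δt = 45.50 × 7200 = 3.28 × 10^5 ft³.

V ≈ 3.28 × 10^5 ft³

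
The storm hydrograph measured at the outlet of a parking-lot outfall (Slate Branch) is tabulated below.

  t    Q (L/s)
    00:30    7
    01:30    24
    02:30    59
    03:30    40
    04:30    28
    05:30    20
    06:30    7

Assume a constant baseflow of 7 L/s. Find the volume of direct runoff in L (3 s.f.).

Direct-runoff ordinates (Q − Q_b): 0.0, 17.0, 52.0, 33.0, 21.0, 13.0, 0.0 L/s.
ΣQ_DR = 136.0 L/s.
With Δt = 1 h = 3600 s, V = ΣQ_DR · Δt = 136.0 × 3600 = 4.90 × 10^5 L.

V ≈ 4.90 × 10^5 L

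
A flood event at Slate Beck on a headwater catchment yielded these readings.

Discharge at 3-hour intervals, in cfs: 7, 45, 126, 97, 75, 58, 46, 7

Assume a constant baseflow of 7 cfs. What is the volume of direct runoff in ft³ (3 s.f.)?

Direct-runoff ordinates (Q − Q_b): 0.0, 38.0, 119.0, 90.0, 68.0, 51.0, 39.0, 0.0 cfs.
ΣQ_DR = 405.0 cfs.
With Δt = 3 h = 10800 s, V = ΣQ_DR · Δt = 405.0 × 10800 = 4.37 × 10^6 ft³.

V ≈ 4.37 × 10^6 ft³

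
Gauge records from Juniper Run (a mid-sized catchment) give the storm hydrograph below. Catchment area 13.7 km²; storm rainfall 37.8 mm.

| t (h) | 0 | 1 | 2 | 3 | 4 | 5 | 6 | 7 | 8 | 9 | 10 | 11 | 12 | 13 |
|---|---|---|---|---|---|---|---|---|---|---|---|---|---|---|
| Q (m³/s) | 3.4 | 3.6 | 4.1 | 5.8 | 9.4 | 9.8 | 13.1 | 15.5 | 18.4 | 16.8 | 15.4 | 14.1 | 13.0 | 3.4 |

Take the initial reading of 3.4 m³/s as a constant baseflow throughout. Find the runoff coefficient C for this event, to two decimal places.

C ≈ 0.68

ΣQ_DR = 98.20 m³/s; V = ΣQ_DR·Δt = 3.535 × 10^5 m³.
Runoff depth d = V / A = 25.80 mm.
C = d / P = 25.80 / 37.8 = 0.68.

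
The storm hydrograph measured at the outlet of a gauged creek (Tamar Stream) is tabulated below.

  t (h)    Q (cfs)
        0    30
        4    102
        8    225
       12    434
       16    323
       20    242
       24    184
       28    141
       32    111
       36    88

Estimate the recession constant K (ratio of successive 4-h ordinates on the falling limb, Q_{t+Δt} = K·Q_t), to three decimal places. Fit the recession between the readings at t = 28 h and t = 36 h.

Using the recession-limb readings at t = 28 h and t = 36 h: Q falls from 141 to 88 cfs over 2 intervals.
K = (Q₂/Q₁)^(1/2) = (88/141)^(1/2) = 0.790.

K ≈ 0.790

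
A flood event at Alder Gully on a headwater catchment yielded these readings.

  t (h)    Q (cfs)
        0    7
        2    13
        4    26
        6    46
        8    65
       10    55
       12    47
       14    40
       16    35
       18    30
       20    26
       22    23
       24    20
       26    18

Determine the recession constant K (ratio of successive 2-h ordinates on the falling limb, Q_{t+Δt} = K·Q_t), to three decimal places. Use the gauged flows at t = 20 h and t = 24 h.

Using the recession-limb readings at t = 20 h and t = 24 h: Q falls from 26 to 20 cfs over 2 intervals.
K = (Q₂/Q₁)^(1/2) = (20/26)^(1/2) = 0.877.

K ≈ 0.877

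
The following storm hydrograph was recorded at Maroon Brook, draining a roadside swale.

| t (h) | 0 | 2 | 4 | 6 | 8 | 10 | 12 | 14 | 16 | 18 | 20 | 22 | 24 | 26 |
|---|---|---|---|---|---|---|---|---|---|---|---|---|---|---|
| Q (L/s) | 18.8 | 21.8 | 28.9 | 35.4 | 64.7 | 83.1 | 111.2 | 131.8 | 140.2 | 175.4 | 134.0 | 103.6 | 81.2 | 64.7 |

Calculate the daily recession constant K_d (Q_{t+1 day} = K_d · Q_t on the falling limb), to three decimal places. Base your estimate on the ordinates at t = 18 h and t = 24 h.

Between t = 18 h and t = 24 h the flow falls from 175.4 to 81.2 L/s over 3×2 h = 6 h.
Per-interval ratio K = (81.2/175.4)^(1/3) = 0.7736; K_d = K^(24/2) = 0.046.

K_d ≈ 0.046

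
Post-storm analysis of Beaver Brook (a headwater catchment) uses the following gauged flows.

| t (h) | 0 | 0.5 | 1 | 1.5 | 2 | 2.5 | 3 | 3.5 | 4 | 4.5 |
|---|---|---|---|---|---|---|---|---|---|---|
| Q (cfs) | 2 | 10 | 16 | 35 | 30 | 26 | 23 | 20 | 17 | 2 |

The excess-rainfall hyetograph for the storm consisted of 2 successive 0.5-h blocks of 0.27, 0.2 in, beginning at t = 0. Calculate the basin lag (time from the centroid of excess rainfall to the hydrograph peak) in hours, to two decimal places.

t_L ≈ 1.04 h

Centroid of excess rainfall: t_c = Σ P_i·t̄_i / ΣP_i = 0.4628 h (block centres at 0.25, 0.75 h).
Hydrograph peak occurs at t = 1.5 h, so basin lag t_L = 1.5 − 0.4628 = 1.04 h.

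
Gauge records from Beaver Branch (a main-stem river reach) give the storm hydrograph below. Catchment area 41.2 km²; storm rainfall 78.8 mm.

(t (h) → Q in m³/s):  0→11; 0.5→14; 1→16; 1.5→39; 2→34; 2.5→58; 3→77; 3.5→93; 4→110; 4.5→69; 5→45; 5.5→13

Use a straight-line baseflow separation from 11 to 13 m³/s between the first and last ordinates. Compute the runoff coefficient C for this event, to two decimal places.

C ≈ 0.24

ΣQ_DR = 435.0 m³/s; V = ΣQ_DR·Δt = 7.830 × 10^5 m³.
Runoff depth d = V / A = 19.00 mm.
C = d / P = 19.00 / 78.8 = 0.24.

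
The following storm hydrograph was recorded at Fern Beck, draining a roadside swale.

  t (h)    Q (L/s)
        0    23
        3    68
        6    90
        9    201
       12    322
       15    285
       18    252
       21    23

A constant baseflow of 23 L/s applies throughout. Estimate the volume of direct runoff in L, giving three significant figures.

Direct-runoff ordinates (Q − Q_b): 0.0, 45.0, 67.0, 178.0, 299.0, 262.0, 229.0, 0.0 L/s.
ΣQ_DR = 1080 L/s.
With Δt = 3 h = 10800 s, V = ΣQ_DR · Δt = 1080 × 10800 = 1.17 × 10^7 L.

V ≈ 1.17 × 10^7 L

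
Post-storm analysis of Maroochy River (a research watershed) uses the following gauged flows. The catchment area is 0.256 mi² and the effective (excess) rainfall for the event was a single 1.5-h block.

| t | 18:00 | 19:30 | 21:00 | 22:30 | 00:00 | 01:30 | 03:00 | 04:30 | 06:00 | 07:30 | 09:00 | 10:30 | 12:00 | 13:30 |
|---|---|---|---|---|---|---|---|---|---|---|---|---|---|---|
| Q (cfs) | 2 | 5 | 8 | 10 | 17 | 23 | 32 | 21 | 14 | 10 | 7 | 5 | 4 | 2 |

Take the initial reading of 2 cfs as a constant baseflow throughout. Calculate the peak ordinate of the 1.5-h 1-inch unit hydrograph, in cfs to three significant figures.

U_p ≈ 25.0 cfs

Direct runoff: 0.0, 3.0, 6.0, 8.0, 15.0, 21.0, 30.0, 19.0, 12.0, 8.0, 5.0, 3.0, 2.0, 0.0 cfs; ΣQ_DR = 132.0 cfs, peak = 30.0 cfs.
Runoff depth d = ΣQ_DR·Δt / A = 132.0 × 5400 / (0.256 mi²) = 1.199 in.
The 1-inch UH is the DRH scaled by (1 in)/d, so U_p = 30.0 × 1/1.199 = 25.0 cfs.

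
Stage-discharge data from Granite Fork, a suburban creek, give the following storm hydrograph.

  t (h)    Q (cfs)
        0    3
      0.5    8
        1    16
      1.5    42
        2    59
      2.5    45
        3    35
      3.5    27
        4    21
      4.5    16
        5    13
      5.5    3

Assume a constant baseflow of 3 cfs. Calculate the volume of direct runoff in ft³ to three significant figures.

Direct-runoff ordinates (Q − Q_b): 0.0, 5.0, 13.0, 39.0, 56.0, 42.0, 32.0, 24.0, 18.0, 13.0, 10.0, 0.0 cfs.
ΣQ_DR = 252.0 cfs.
With Δt = 0.5 h = 1800 s, V = ΣQ_DR · Δt = 252.0 × 1800 = 4.54 × 10^5 ft³.

V ≈ 4.54 × 10^5 ft³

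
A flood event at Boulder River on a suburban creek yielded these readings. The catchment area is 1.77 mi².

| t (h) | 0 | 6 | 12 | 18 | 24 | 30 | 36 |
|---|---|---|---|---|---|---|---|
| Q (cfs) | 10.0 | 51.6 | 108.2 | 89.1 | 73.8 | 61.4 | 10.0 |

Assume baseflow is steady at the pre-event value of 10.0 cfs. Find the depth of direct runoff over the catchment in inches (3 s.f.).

d ≈ 1.75 in

Direct runoff: 0.0, 41.6, 98.2, 79.1, 63.8, 51.4, 0.0 cfs; ΣQ_DR = 334.1 cfs.
V = ΣQ_DR · Δt = 334.1 × 21600 s = 7.217 × 10^6 ft³.
Over A = 1.77 mi², depth = V / A = 1.75 in.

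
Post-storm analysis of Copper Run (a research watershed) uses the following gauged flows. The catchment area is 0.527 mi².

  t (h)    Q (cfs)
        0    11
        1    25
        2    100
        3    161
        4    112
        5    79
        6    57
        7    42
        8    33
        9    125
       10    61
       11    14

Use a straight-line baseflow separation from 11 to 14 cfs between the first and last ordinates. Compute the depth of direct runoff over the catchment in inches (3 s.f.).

Direct runoff: 0.00, 13.73, 88.45, 149.18, 99.91, 66.64, 44.36, 29.09, 19.82, 111.55, 47.27, 0.00 cfs; ΣQ_DR = 670.0 cfs.
V = ΣQ_DR · Δt = 670.0 × 3600 s = 2.412 × 10^6 ft³.
Over A = 0.527 mi², depth = V / A = 1.97 in.

d ≈ 1.97 in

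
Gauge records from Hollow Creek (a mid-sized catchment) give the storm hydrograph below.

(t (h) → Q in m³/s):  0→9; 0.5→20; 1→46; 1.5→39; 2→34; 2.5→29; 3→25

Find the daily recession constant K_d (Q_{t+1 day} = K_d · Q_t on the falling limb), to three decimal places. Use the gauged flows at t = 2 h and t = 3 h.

K_d ≈ 0.001

Between t = 2 h and t = 3 h the flow falls from 34 to 25 m³/s over 2×0.5 h = 1 h.
Per-interval ratio K = (25/34)^(1/2) = 0.8575; K_d = K^(24/0.5) = 0.001.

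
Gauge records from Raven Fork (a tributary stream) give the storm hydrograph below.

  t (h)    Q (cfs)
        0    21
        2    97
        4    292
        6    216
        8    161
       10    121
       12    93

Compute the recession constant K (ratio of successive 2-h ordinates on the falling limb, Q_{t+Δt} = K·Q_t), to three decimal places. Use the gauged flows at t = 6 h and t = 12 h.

K ≈ 0.755

Using the recession-limb readings at t = 6 h and t = 12 h: Q falls from 216 to 93 cfs over 3 intervals.
K = (Q₂/Q₁)^(1/3) = (93/216)^(1/3) = 0.755.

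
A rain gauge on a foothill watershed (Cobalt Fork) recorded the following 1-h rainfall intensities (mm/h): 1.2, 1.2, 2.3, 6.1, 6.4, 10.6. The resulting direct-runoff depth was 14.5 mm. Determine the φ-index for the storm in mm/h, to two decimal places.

φ ≈ 2.87 mm/h

Only the 3 blocks with intensity above φ contribute runoff: 6.1, 6.4, 10.6 mm/h.
Σ(I−φ)·Δt = d  ⇒  (6.1+6.4+10.6 − 3φ)·1 = 14.5
φ = (23.10 − 14.5/1) / 3 = 2.87 mm/h.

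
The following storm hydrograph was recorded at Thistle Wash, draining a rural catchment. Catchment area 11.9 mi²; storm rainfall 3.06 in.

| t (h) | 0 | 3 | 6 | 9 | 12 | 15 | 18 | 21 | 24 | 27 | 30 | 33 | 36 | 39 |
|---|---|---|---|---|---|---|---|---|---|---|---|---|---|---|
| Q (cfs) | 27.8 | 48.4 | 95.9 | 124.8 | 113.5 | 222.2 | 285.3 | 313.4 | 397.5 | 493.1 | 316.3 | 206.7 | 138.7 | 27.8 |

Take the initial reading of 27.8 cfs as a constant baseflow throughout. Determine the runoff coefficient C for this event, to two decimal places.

ΣQ_DR = 2422 cfs; V = ΣQ_DR·Δt = 2.616 × 10^7 ft³.
Runoff depth d = V / A = 0.9462 in.
C = d / P = 0.9462 / 3.06 = 0.31.

C ≈ 0.31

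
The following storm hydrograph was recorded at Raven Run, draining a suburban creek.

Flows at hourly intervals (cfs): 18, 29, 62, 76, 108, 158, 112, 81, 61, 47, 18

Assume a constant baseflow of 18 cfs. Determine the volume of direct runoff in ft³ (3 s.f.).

Direct-runoff ordinates (Q − Q_b): 0.0, 11.0, 44.0, 58.0, 90.0, 140.0, 94.0, 63.0, 43.0, 29.0, 0.0 cfs.
ΣQ_DR = 572.0 cfs.
With Δt = 1 h = 3600 s, V = ΣQ_DR · Δt = 572.0 × 3600 = 2.06 × 10^6 ft³.

V ≈ 2.06 × 10^6 ft³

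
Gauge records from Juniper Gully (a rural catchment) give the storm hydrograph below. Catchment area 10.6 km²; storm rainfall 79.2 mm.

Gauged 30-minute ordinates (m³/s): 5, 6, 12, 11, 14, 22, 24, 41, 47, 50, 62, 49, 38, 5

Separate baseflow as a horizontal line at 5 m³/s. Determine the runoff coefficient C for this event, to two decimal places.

ΣQ_DR = 316.0 m³/s; V = ΣQ_DR·Δt = 5.688 × 10^5 m³.
Runoff depth d = V / A = 53.66 mm.
C = d / P = 53.66 / 79.2 = 0.68.

C ≈ 0.68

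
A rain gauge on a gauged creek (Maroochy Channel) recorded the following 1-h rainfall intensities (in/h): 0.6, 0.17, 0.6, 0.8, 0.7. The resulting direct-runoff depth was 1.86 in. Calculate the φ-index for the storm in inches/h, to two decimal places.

φ ≈ 0.21 in/h

Only the 4 blocks with intensity above φ contribute runoff: 0.6, 0.6, 0.8, 0.7 in/h.
Σ(I−φ)·Δt = d  ⇒  (0.6+0.6+0.8+0.7 − 4φ)·1 = 1.86
φ = (2.700 − 1.86/1) / 4 = 0.21 in/h.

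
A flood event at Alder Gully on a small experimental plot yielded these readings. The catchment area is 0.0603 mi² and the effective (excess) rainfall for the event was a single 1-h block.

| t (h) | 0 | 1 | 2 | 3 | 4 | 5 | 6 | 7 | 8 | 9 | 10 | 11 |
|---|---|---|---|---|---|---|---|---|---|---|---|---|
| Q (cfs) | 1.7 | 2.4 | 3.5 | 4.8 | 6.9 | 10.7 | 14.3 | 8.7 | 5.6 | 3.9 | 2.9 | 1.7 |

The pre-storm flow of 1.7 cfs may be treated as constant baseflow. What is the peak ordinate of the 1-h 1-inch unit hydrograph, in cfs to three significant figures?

U_p ≈ 10.5 cfs

Direct runoff: 0.0, 0.7, 1.8, 3.1, 5.2, 9.0, 12.6, 7.0, 3.9, 2.2, 1.2, 0.0 cfs; ΣQ_DR = 46.70 cfs, peak = 12.6 cfs.
Runoff depth d = ΣQ_DR·Δt / A = 46.70 × 3600 / (0.0603 mi²) = 1.200 in.
The 1-inch UH is the DRH scaled by (1 in)/d, so U_p = 12.6 × 1/1.200 = 10.5 cfs.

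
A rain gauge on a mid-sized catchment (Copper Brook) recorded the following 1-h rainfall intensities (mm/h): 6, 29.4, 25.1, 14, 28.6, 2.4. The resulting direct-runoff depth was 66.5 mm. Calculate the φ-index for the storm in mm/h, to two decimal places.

φ ≈ 7.65 mm/h

Only the 4 blocks with intensity above φ contribute runoff: 29.4, 25.1, 14, 28.6 mm/h.
Σ(I−φ)·Δt = d  ⇒  (29.4+25.1+14+28.6 − 4φ)·1 = 66.5
φ = (97.10 − 66.5/1) / 4 = 7.65 mm/h.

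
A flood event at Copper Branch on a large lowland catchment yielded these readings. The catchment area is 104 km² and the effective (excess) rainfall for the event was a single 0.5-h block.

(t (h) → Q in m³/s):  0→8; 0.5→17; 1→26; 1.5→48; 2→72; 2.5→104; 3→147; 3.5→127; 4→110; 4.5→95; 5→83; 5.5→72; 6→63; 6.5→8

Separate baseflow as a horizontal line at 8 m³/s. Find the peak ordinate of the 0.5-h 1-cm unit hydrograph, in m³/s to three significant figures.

U_p ≈ 92.5 m³/s

Direct runoff: 0.0, 9.0, 18.0, 40.0, 64.0, 96.0, 139.0, 119.0, 102.0, 87.0, 75.0, 64.0, 55.0, 0.0 m³/s; ΣQ_DR = 868.0 m³/s, peak = 139.0 m³/s.
Runoff depth d = ΣQ_DR·Δt / A = 868.0 × 1800 / (104 km²) = 15.02 mm.
The 1-cm UH is the DRH scaled by (10 mm)/d, so U_p = 139.0 × 10/15.02 = 92.5 m³/s.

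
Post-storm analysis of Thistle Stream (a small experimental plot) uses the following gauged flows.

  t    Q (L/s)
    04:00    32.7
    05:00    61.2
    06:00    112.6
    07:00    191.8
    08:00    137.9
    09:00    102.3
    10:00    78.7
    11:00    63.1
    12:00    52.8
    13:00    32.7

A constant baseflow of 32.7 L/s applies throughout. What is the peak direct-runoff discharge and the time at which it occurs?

Q_p = 159.1 L/s at t = 07:00

Subtracting baseflow gives direct-runoff ordinates: 0.0, 28.5, 79.9, 159.1, 105.2, 69.6, 46.0, 30.4, 20.1, 0.0 L/s.
The maximum is 159.1 L/s, occurring at the reading for t = 07:00.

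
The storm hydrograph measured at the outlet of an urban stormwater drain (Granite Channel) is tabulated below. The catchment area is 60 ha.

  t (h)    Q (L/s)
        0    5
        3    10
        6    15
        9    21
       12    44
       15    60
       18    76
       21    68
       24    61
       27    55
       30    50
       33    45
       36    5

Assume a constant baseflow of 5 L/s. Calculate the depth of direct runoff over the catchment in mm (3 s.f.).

d ≈ 8.10 mm

Direct runoff: 0.0, 5.0, 10.0, 16.0, 39.0, 55.0, 71.0, 63.0, 56.0, 50.0, 45.0, 40.0, 0.0 L/s; ΣQ_DR = 450.0 L/s.
V = ΣQ_DR · Δt = 450.0 × 10800 s = 4.860 × 10^6 L.
Over A = 60 ha, depth = V / A = 8.10 mm.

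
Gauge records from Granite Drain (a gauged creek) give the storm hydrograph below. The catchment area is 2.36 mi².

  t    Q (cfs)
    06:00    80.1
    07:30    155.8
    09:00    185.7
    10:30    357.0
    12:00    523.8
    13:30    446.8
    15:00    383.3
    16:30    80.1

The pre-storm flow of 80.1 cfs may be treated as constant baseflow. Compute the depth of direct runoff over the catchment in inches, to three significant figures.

Direct runoff: 0.0, 75.7, 105.6, 276.9, 443.7, 366.7, 303.2, 0.0 cfs; ΣQ_DR = 1572 cfs.
V = ΣQ_DR · Δt = 1572 × 5400 s = 8.488 × 10^6 ft³.
Over A = 2.36 mi², depth = V / A = 1.55 in.

d ≈ 1.55 in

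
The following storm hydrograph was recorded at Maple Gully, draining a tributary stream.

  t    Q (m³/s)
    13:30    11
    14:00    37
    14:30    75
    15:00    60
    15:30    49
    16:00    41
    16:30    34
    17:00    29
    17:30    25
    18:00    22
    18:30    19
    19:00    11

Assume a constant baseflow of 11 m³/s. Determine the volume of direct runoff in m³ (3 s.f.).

Direct-runoff ordinates (Q − Q_b): 0.0, 26.0, 64.0, 49.0, 38.0, 30.0, 23.0, 18.0, 14.0, 11.0, 8.0, 0.0 m³/s.
ΣQ_DR = 281.0 m³/s.
With Δt = 0.5 h = 1800 s, V = ΣQ_DR · Δt = 281.0 × 1800 = 5.06 × 10^5 m³.

V ≈ 5.06 × 10^5 m³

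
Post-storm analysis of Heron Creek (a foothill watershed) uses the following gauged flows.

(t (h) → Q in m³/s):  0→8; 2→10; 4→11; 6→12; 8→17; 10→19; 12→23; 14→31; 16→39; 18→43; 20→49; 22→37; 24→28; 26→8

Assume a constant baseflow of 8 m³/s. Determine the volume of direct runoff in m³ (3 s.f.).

V ≈ 1.61 × 10^6 m³

Direct-runoff ordinates (Q − Q_b): 0.0, 2.0, 3.0, 4.0, 9.0, 11.0, 15.0, 23.0, 31.0, 35.0, 41.0, 29.0, 20.0, 0.0 m³/s.
ΣQ_DR = 223.0 m³/s.
With Δt = 2 h = 7200 s, V = ΣQ_DR · Δt = 223.0 × 7200 = 1.61 × 10^6 m³.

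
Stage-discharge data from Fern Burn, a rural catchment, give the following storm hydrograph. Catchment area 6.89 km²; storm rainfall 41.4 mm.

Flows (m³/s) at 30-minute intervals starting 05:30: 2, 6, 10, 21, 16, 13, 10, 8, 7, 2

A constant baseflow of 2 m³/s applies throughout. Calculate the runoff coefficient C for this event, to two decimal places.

C ≈ 0.47

ΣQ_DR = 75.00 m³/s; V = ΣQ_DR·Δt = 1.350 × 10^5 m³.
Runoff depth d = V / A = 19.59 mm.
C = d / P = 19.59 / 41.4 = 0.47.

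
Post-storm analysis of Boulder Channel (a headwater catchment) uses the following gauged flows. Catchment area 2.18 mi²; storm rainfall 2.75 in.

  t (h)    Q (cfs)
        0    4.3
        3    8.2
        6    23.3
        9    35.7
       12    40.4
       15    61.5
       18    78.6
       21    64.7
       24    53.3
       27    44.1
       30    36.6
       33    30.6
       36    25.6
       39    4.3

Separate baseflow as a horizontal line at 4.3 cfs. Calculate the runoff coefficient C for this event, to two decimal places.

ΣQ_DR = 451.0 cfs; V = ΣQ_DR·Δt = 4.871 × 10^6 ft³.
Runoff depth d = V / A = 0.9617 in.
C = d / P = 0.9617 / 2.75 = 0.35.

C ≈ 0.35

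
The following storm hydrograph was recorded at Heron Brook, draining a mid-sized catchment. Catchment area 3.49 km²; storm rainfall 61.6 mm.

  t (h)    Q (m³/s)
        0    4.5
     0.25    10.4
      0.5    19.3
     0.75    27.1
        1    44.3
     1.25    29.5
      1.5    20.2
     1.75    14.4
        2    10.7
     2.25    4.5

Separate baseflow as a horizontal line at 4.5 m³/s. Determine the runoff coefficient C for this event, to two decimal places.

C ≈ 0.59

ΣQ_DR = 139.9 m³/s; V = ΣQ_DR·Δt = 1.259 × 10^5 m³.
Runoff depth d = V / A = 36.08 mm.
C = d / P = 36.08 / 61.6 = 0.59.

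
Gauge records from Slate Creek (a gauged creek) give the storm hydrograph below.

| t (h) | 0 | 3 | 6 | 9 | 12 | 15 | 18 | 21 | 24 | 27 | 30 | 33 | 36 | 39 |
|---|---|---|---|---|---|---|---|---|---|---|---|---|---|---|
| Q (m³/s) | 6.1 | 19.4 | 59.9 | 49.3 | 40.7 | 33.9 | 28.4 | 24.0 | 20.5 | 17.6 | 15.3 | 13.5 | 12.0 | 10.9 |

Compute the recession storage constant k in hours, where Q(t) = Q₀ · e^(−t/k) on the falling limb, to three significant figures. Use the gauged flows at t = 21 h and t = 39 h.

On the falling limb, Q drops from 24.0 to 10.9 m³/s between t = 21 h and t = 39 h (Δt = 18 h).
k = −Δt / ln(Q₂/Q₁) = −18 / ln(10.9/24.0) = 22.8 h.

k ≈ 22.8 h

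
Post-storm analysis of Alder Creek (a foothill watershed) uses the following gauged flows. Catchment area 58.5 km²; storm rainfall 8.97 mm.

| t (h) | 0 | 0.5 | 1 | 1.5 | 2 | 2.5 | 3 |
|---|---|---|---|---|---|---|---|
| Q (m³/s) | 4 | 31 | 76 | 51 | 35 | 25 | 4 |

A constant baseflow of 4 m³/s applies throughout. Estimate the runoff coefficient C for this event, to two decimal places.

C ≈ 0.68

ΣQ_DR = 198.0 m³/s; V = ΣQ_DR·Δt = 3.564 × 10^5 m³.
Runoff depth d = V / A = 6.092 mm.
C = d / P = 6.092 / 8.97 = 0.68.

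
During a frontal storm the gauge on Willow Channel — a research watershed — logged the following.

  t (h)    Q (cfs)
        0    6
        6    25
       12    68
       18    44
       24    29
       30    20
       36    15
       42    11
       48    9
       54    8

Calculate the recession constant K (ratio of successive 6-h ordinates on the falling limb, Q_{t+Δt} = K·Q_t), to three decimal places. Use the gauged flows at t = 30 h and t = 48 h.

Using the recession-limb readings at t = 30 h and t = 48 h: Q falls from 20 to 9 cfs over 3 intervals.
K = (Q₂/Q₁)^(1/3) = (9/20)^(1/3) = 0.766.

K ≈ 0.766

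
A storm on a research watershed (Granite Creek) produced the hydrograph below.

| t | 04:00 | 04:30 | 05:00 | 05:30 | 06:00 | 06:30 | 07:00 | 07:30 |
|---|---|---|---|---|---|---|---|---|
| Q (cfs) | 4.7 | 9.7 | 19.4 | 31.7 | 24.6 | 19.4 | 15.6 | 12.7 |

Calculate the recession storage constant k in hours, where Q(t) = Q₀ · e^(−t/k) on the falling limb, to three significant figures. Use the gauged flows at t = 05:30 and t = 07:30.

k ≈ 2.19 h

On the falling limb, Q drops from 31.7 to 12.7 cfs between t = 05:30 and t = 07:30 (Δt = 2 h).
k = −Δt / ln(Q₂/Q₁) = −2 / ln(12.7/31.7) = 2.19 h.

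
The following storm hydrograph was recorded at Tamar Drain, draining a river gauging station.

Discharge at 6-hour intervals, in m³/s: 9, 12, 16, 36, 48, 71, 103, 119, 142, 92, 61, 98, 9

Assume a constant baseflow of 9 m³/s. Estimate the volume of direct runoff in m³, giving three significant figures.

V ≈ 1.51 × 10^7 m³

Direct-runoff ordinates (Q − Q_b): 0.0, 3.0, 7.0, 27.0, 39.0, 62.0, 94.0, 110.0, 133.0, 83.0, 52.0, 89.0, 0.0 m³/s.
ΣQ_DR = 699.0 m³/s.
With Δt = 6 h = 21600 s, V = ΣQ_DR · Δt = 699.0 × 21600 = 1.51 × 10^7 m³.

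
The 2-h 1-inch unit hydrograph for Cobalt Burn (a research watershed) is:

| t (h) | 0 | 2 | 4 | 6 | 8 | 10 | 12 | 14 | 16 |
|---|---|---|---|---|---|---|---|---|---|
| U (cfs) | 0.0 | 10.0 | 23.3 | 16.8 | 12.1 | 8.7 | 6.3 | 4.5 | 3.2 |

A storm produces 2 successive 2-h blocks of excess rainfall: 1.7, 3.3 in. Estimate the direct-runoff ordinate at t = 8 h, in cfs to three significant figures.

By discrete convolution, Q_j = Σ (P_i / 1 in) · U_{j−i}.
At t = 8 h (j=4): Q = (1.7/1)·12.1 + (3.3/1)·16.8 = 76.0 cfs.

Q ≈ 76.0 cfs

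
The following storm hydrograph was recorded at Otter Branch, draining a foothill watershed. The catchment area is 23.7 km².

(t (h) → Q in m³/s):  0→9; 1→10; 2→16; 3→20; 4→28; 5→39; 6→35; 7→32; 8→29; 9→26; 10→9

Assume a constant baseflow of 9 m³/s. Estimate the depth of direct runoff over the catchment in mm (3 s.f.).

Direct runoff: 0.0, 1.0, 7.0, 11.0, 19.0, 30.0, 26.0, 23.0, 20.0, 17.0, 0.0 m³/s; ΣQ_DR = 154.0 m³/s.
V = ΣQ_DR · Δt = 154.0 × 3600 s = 5.544 × 10^5 m³.
Over A = 23.7 km², depth = V / A = 23.4 mm.

d ≈ 23.4 mm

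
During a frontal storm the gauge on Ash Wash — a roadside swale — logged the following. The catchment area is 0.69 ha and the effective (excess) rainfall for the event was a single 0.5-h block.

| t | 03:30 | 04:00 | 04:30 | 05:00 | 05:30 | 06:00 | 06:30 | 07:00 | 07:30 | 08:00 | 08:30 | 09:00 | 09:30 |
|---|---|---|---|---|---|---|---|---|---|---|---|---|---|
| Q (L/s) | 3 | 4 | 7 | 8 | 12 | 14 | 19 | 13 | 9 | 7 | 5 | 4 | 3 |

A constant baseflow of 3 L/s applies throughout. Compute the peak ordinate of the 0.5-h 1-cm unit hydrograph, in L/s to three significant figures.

U_p ≈ 8.89 L/s

Direct runoff: 0.0, 1.0, 4.0, 5.0, 9.0, 11.0, 16.0, 10.0, 6.0, 4.0, 2.0, 1.0, 0.0 L/s; ΣQ_DR = 69.00 L/s, peak = 16.0 L/s.
Runoff depth d = ΣQ_DR·Δt / A = 69.00 × 1800 / (0.69 ha) = 18.00 mm.
The 1-cm UH is the DRH scaled by (10 mm)/d, so U_p = 16.0 × 10/18.00 = 8.89 L/s.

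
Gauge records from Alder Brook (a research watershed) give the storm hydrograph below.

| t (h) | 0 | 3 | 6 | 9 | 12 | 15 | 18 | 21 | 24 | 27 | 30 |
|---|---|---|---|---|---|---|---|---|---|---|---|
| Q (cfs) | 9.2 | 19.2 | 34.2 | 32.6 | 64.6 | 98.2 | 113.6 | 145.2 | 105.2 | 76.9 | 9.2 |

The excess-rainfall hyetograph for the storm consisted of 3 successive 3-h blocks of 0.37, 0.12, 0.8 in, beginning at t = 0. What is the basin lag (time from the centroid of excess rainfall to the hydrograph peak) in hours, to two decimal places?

Centroid of excess rainfall: t_c = Σ P_i·t̄_i / ΣP_i = 5.5000 h (block centres at 1.5, 4.5, 7.5 h).
Hydrograph peak occurs at t = 21 h, so basin lag t_L = 21 − 5.5000 = 15.50 h.

t_L ≈ 15.50 h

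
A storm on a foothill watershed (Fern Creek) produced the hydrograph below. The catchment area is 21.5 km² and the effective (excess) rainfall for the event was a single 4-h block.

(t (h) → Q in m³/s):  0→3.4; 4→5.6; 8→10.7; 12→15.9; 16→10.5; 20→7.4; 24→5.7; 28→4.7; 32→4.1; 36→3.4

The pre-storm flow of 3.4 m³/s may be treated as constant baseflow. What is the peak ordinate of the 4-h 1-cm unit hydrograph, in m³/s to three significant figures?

U_p ≈ 4.99 m³/s

Direct runoff: 0.0, 2.2, 7.3, 12.5, 7.1, 4.0, 2.3, 1.3, 0.7, 0.0 m³/s; ΣQ_DR = 37.40 m³/s, peak = 12.5 m³/s.
Runoff depth d = ΣQ_DR·Δt / A = 37.40 × 14400 / (21.5 km²) = 25.05 mm.
The 1-cm UH is the DRH scaled by (10 mm)/d, so U_p = 12.5 × 10/25.05 = 4.99 m³/s.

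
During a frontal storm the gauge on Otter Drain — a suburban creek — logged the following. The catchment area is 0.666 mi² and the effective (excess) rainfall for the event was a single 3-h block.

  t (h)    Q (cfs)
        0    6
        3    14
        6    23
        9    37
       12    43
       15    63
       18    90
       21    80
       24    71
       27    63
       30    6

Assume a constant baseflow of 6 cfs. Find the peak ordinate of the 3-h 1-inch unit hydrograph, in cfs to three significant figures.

Direct runoff: 0.0, 8.0, 17.0, 31.0, 37.0, 57.0, 84.0, 74.0, 65.0, 57.0, 0.0 cfs; ΣQ_DR = 430.0 cfs, peak = 84.0 cfs.
Runoff depth d = ΣQ_DR·Δt / A = 430.0 × 10800 / (0.666 mi²) = 3.001 in.
The 1-inch UH is the DRH scaled by (1 in)/d, so U_p = 84.0 × 1/3.001 = 28.0 cfs.

U_p ≈ 28.0 cfs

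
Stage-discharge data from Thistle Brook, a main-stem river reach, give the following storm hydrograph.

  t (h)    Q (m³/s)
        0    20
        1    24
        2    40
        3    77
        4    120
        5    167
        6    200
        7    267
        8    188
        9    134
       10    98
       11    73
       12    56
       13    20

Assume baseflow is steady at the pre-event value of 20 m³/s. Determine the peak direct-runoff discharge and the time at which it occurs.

Subtracting baseflow gives direct-runoff ordinates: 0.0, 4.0, 20.0, 57.0, 100.0, 147.0, 180.0, 247.0, 168.0, 114.0, 78.0, 53.0, 36.0, 0.0 m³/s.
The maximum is 247.0 m³/s, occurring at the reading for t = 7 h.

Q_p = 247.0 m³/s at t = 7 h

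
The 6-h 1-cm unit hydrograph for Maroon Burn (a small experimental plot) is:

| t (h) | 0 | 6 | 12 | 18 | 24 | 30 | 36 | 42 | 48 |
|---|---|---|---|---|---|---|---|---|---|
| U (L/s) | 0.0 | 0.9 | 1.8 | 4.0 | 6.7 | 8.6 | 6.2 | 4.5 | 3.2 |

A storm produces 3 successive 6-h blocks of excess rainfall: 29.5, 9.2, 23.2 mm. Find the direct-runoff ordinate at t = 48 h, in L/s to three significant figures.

By discrete convolution, Q_j = Σ (P_i / 10 mm) · U_{j−i}.
At t = 48 h (j=8): Q = (29.5/10)·3.2 + (9.2/10)·4.5 + (23.2/10)·6.2 = 28.0 L/s.

Q ≈ 28.0 L/s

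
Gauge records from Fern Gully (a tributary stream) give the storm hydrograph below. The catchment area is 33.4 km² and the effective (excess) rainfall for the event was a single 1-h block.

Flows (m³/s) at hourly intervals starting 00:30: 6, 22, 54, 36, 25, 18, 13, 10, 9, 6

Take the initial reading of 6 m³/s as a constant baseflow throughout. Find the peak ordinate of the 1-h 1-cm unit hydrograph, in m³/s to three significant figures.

U_p ≈ 32.0 m³/s

Direct runoff: 0.0, 16.0, 48.0, 30.0, 19.0, 12.0, 7.0, 4.0, 3.0, 0.0 m³/s; ΣQ_DR = 139.0 m³/s, peak = 48.0 m³/s.
Runoff depth d = ΣQ_DR·Δt / A = 139.0 × 3600 / (33.4 km²) = 14.98 mm.
The 1-cm UH is the DRH scaled by (10 mm)/d, so U_p = 48.0 × 10/14.98 = 32.0 m³/s.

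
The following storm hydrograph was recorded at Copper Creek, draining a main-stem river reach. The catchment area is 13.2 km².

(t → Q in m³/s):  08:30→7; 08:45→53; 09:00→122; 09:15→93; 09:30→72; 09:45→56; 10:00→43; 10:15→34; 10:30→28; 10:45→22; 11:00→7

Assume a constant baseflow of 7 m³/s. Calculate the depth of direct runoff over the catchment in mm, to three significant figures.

Direct runoff: 0.0, 46.0, 115.0, 86.0, 65.0, 49.0, 36.0, 27.0, 21.0, 15.0, 0.0 m³/s; ΣQ_DR = 460.0 m³/s.
V = ΣQ_DR · Δt = 460.0 × 900 s = 4.140 × 10^5 m³.
Over A = 13.2 km², depth = V / A = 31.4 mm.

d ≈ 31.4 mm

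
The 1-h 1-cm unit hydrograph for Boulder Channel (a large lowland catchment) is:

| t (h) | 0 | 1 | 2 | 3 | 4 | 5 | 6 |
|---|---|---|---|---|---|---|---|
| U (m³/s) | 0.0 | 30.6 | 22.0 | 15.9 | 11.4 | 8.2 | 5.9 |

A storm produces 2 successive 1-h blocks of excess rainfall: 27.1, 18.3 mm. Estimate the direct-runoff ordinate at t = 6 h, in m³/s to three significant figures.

Q ≈ 31.0 m³/s

By discrete convolution, Q_j = Σ (P_i / 10 mm) · U_{j−i}.
At t = 6 h (j=6): Q = (27.1/10)·5.9 + (18.3/10)·8.2 = 31.0 m³/s.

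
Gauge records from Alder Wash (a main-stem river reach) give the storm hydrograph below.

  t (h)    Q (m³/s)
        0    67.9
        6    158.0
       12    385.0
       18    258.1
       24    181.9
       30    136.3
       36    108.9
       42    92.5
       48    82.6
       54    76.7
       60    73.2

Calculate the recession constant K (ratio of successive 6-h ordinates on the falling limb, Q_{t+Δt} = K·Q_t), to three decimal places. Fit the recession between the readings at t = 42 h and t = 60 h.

K ≈ 0.925

Using the recession-limb readings at t = 42 h and t = 60 h: Q falls from 92.5 to 73.2 m³/s over 3 intervals.
K = (Q₂/Q₁)^(1/3) = (73.2/92.5)^(1/3) = 0.925.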